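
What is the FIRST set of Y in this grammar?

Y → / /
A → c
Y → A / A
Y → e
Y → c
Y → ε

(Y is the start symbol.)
FIRST sets of the other non-terminals involved (by the same procedure, iterated to a fixed point):
  FIRST(A) = { 'c' }

From Y → / /:
  - '/' is a terminal: add '/' and stop
From Y → A / A:
  - A is a non-terminal: add FIRST(A) \ {ε} = { 'c' }
    A is not nullable, so stop
From Y → e:
  - e is a terminal: add 'e' and stop
From Y → c:
  - c is a terminal: add 'c' and stop
From Y → ε:
  - ε-production, so ε ∈ FIRST(Y)

Collecting: FIRST(Y) = { '/', 'c', 'e', ε }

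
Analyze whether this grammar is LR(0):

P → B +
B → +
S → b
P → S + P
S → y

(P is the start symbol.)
Yes, the grammar is LR(0)

Augment with P' → P and build the canonical LR(0) collection (I0 = CLOSURE({[P' → . P]}), then GOTO on every symbol after a dot until no new states appear). It has 10 states:
  I0: { [B → . +], [P → . B +], [P → . S + P], [P' → . P], [S → . b], [S → . y] }  — shift
  I1: { [B → + .] }  — reduce
  I2: { [P → B . +] }  — shift
  I3: { [P' → P .] }  — accept
  I4: { [P → S . + P] }  — shift
  I5: { [S → b .] }  — reduce
  I6: { [S → y .] }  — reduce
  I7: { [B → . +], [P → . B +], [P → . S + P], [P → S + . P], [S → . b], [S → . y] }  — shift
  I8: { [P → S + P .] }  — reduce
  I9: { [P → B + .] }  — reduce

Every state is either a pure shift/goto state or contains exactly one complete item and nothing to shift — no conflicts. The grammar is LR(0).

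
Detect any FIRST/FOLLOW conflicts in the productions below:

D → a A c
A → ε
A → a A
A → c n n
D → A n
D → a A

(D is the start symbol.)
Yes. A → c n n with FOLLOW(A) on { 'c' }

A FIRST/FOLLOW conflict occurs when a non-terminal N has a nullable alternative N → β (β ⇒* ε) and another alternative N → α with FIRST(α) ∩ FOLLOW(N) ≠ ∅: on such a lookahead the parser cannot decide between expanding α and letting N vanish via β.

Nullable non-terminals: A.

A: nullable alternative(s) A → ε; FOLLOW(A) = { $, 'c', 'n' }
  A → ε: FIRST \ {ε} = { } — this is the only nullable alternative, skip
  A → a A: FIRST \ {ε} = { 'a' } — disjoint from FOLLOW(A)
  A → c n n: FIRST \ {ε} = { 'c' } — overlaps FOLLOW(A) on { 'c' }: CONFLICT

D has no nullable alternative, so no FIRST/FOLLOW check is needed there.

So the grammar has 1 FIRST/FOLLOW conflict (marked CONFLICT above).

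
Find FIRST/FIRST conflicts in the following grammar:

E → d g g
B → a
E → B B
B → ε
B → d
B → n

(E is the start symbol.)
Yes. E → d g g / E → B B on { 'd' }

A FIRST/FIRST conflict occurs when two productions N → α and N → β for the same non-terminal have FIRST(α) ∩ FIRST(β) ≠ ∅ (with ε ∈ FIRST of a nullable right-hand side, so two nullable alternatives also conflict).

FIRST sets of the non-terminals at (or reachable through a nullable prefix from) the front of some alternative:
  FIRST(B) = { 'a', 'd', 'n', ε }

Productions for E:
  E → d g g: FIRST = { 'd' }
  E → B B: FIRST = { 'a', 'd', 'n', ε }
Productions for B:
  B → a: FIRST = { 'a' }
  B → ε: FIRST = { ε }
  B → d: FIRST = { 'd' }
  B → n: FIRST = { 'n' }

Conflict for E: E → d g g and E → B B
  Overlap: { 'd' }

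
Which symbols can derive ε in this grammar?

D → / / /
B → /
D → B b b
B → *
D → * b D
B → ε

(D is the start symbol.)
{ 'B' }

ε-productions: B → ε
So B is immediately nullable.
No further non-terminal can be added: every production for the remaining non-terminals contains a terminal or a non-nullable non-terminal.
Nullable = { 'B' }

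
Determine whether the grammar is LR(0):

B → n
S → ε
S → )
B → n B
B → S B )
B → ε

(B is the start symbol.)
No. Shift-reduce conflict between [B → .] and [B → . n]

Augment with B' → B and build the canonical LR(0) collection (I0 = CLOSURE({[B' → . B]}), then GOTO on every symbol after a dot until no new states appear). It has 8 states:
  I0: { [B → . S B )], [B → . n B], [B → . n], [B → .], [B' → . B], [S → . )], [S → .] }  — shift, 2 reduces
  I1: { [S → ) .] }  — reduce
  I2: { [B' → B .] }  — accept
  I3: { [B → . S B )], [B → . n B], [B → . n], [B → .], [B → S . B )], [S → . )], [S → .] }  — shift, 2 reduces
  I4: { [B → . S B )], [B → . n B], [B → . n], [B → .], [B → n . B], [B → n .], [S → . )], [S → .] }  — shift, 3 reduces
  I5: { [B → n B .] }  — reduce
  I6: { [B → S B . )] }  — shift
  I7: { [B → S B ) .] }  — reduce

Conflict in state I0:
  Shift-reduce conflict between [B → .] and [B → . n]
So the grammar is NOT LR(0).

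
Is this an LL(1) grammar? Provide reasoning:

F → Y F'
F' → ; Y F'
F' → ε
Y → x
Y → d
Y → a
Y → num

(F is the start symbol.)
Relevant sets:
  FOLLOW(F') = { $ }

For F':
  PREDICT(F' → ';' Y F') = { ';' }
  PREDICT(F' → ε) = { $ }
For Y:
  PREDICT(Y → x) = { 'x' }
  PREDICT(Y → d) = { 'd' }
  PREDICT(Y → a) = { 'a' }
  PREDICT(Y → num) = { 'num' }
F has a single production, so nothing to check there.

All predict sets are disjoint. The grammar IS LL(1).

Answer: Yes, the grammar is LL(1).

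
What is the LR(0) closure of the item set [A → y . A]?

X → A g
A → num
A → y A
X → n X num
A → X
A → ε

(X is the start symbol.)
To compute CLOSURE, for each item [A → α.Bβ] where B is a non-terminal, add [B → .γ] for all productions B → γ; repeat for the newly added items until nothing changes.

Start with: [A → y . A]
  [A → y . A] has the dot before A: add [A → . num], [A → . y A], [A → . X], [A → .]
  [A → . X] has the dot before X: add [X → . A g], [X → . n X num]
No further items can be added.

CLOSURE = { [A → . X], [A → . num], [A → . y A], [A → .], [A → y . A], [X → . A g], [X → . n X num] }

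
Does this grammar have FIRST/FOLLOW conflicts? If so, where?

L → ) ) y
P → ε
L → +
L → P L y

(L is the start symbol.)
Nullable non-terminals: P.
P has a nullable alternative but only one production, so nothing to check.

L has no nullable alternative, so no FIRST/FOLLOW check is needed there.

No FIRST/FOLLOW conflicts found.

Answer: No FIRST/FOLLOW conflicts.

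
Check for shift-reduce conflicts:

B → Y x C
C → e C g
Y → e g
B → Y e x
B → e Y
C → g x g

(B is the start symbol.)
Augment with B' → B and build the canonical LR(0) collection (I0 = CLOSURE({[B' → . B]}), then GOTO on every symbol after a dot until no new states appear). It has 17 states:
  I0: { [B → . Y e x], [B → . Y x C], [B → . e Y], [B' → . B], [Y → . e g] }  — shift
  I1: { [B' → B .] }  — accept
  I2: { [B → Y . e x], [B → Y . x C] }  — shift
  I3: { [B → e . Y], [Y → . e g], [Y → e . g] }  — shift
  I4: { [B → e Y .] }  — reduce
  I5: { [Y → e . g] }  — shift
  I6: { [Y → e g .] }  — reduce
  I7: { [B → Y e . x] }  — shift
  I8: { [B → Y x . C], [C → . e C g], [C → . g x g] }  — shift
  I9: { [B → Y x C .] }  — reduce
  I10: { [C → . e C g], [C → . g x g], [C → e . C g] }  — shift
  I11: { [C → g . x g] }  — shift
  I12: { [C → g x . g] }  — shift
  I13: { [C → g x g .] }  — reduce
  I14: { [C → e C . g] }  — shift
  I15: { [C → e C g .] }  — reduce
  I16: { [B → Y e x .] }  — reduce

No state contains both a complete item and a shift item.

Answer: No shift-reduce conflicts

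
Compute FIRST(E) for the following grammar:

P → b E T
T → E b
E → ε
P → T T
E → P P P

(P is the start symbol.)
{ 'b', ε }

FIRST sets of the other non-terminals involved (by the same procedure, iterated to a fixed point):
  FIRST(P) = { 'b' }

From E → ε:
  - ε-production, so ε ∈ FIRST(E)
From E → P P P:
  - P is a non-terminal: add FIRST(P) \ {ε} = { 'b' }
    P is not nullable, so stop

Collecting: FIRST(E) = { 'b', ε }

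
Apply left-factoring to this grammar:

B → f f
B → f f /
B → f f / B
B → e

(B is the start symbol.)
Left-factoring transforms A → αβ₁ | αβ₂ into A → αA' and A' → β₁ | β₂
(α is the longest common prefix among the alternatives). Repeat until
no nonterminal has two alternatives with a common prefix.

Round 1: B has alternatives sharing prefix 'f f'. Introduce B': B → f f B'
  Add: B' → ε
  Add: B' → /
  Add: B' → / B

Round 2: B' has alternatives sharing prefix '/'. Introduce B'': B' → / B''
  Add: B'' → ε
  Add: B'' → B

No remaining common prefixes — done.

Resulting grammar:
B → f f B'
B' → ε
B' → / B''
B'' → ε
B'' → B
B → e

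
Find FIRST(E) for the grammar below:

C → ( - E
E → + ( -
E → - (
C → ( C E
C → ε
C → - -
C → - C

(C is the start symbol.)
{ '+', '-' }

From E → + ( -:
  - '+' is a terminal: add '+' and stop
From E → - (:
  - '-' is a terminal: add '-' and stop

Collecting: FIRST(E) = { '+', '-' }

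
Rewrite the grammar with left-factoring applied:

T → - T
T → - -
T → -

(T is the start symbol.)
T → - T'
T' → T
T' → -
T' → ε

Left-factoring transforms A → αβ₁ | αβ₂ into A → αA' and A' → β₁ | β₂
(α is the longest common prefix among the alternatives). Repeat until
no nonterminal has two alternatives with a common prefix.

Round 1: T has alternatives sharing prefix '-'. Introduce T': T → - T'
  Add: T' → T
  Add: T' → -
  Add: T' → ε

No remaining common prefixes — done.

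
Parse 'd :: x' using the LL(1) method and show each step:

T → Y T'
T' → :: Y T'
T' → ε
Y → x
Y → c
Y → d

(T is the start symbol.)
LL(1) parsing maintains a stack (initially the start symbol over $) and the input. At each step: if the stack top is a terminal, match it against the current input token; if it is a non-terminal N, replace it with the RHS of M[N, lookahead] (the unique production whose predict set contains the lookahead).

Stack is shown with the top on the left.

Stack      Input     Action
---------------------------
T $        d :: x $  output T → Y T'
Y T' $     d :: x $  output Y → d
d T' $     d :: x $  match 'd'
T' $       :: x $    output T' → :: Y T'
:: Y T' $  :: x $    match '::'
Y T' $     x $       output Y → x
x T' $     x $       match 'x'
T' $       $         output T' → ε
$          $         accept

The string is accepted.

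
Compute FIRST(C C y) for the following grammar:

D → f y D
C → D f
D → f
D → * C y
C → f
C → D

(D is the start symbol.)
FIRST sets of the non-terminals involved (from the grammar, by fixed-point iteration):
  FIRST(C) = { '*', 'f' }

To compute FIRST(C C y), process the symbols left to right:
Symbol C is a non-terminal. Add FIRST(C) \ {ε} = { '*', 'f' }
C is not nullable (ε ∉ FIRST(C)), so stop here.
FIRST(C C y) = { '*', 'f' }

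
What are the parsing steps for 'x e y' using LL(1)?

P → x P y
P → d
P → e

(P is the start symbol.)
LL(1) parsing maintains a stack (initially the start symbol over $) and the input. At each step: if the stack top is a terminal, match it against the current input token; if it is a non-terminal N, replace it with the RHS of M[N, lookahead] (the unique production whose predict set contains the lookahead).

Stack is shown with the top on the left.

Stack    Input    Action
------------------------
P $      x e y $  output P → x P y
x P y $  x e y $  match 'x'
P y $    e y $    output P → e
e y $    e y $    match 'e'
y $      y $      match 'y'
$        $        accept

The string is accepted.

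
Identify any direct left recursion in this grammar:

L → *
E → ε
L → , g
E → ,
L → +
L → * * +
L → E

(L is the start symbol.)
No direct left recursion

Direct left recursion occurs when N → N α for some non-terminal N (the right-hand side begins with the left-hand side itself).

L → *: starts with '*'
E → ε: starts with ε
L → , g: starts with ','
E → ,: starts with ','
L → +: starts with '+'
L → * * +: starts with '*'
L → E: starts with E

No direct left recursion found.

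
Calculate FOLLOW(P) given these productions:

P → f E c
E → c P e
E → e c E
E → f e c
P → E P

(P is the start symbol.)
To compute FOLLOW(P), find every occurrence of P on a right-hand side N → α P β: add FIRST(β) \ {ε}, and if β is empty or nullable also add FOLLOW(N). Iterate to a fixed point.

P is the start symbol, so $ ∈ FOLLOW(P).
In E → c P e: P is followed by e, add FIRST(e) \ {ε} = { 'e' }
In P → E P: P is at the end; this adds FOLLOW(P) to itself — nothing new

Taking the union: FOLLOW(P) = { $, 'e' }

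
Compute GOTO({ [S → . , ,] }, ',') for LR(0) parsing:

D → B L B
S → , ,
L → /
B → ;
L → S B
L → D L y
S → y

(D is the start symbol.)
{ [S → , . ,] }

GOTO(I, ',') = CLOSURE({ [A → αX.β] : [A → α.Xβ] ∈ I, X = ',' })

Items with dot before ',', with the dot advanced:
  [S → . , ,] → [S → , . ,]
Closure adds nothing (no advanced item has the dot before a non-terminal).

GOTO = { [S → , . ,] }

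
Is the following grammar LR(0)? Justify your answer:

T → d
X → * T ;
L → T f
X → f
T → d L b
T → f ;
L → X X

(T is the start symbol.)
No. Shift-reduce conflict between [T → d .] and [T → . d]

A grammar is LR(0) if no state in the canonical LR(0) collection has:
  - both a shift item (dot before a terminal) and a complete item (shift-reduce conflict), or
  - two or more complete items (reduce-reduce conflict; the accept item [T' → T .] counts as a complete item here).

Augment with T' → T and build the canonical LR(0) collection (I0 = CLOSURE({[T' → . T]}), then GOTO on every symbol after a dot until no new states appear). It has 16 states:
  I0: { [T → . d L b], [T → . d], [T → . f ;], [T' → . T] }  — shift
  I1: { [T' → T .] }  — accept
  I2: { [L → . T f], [L → . X X], [T → . d L b], [T → . d], [T → . f ;], [T → d . L b], [T → d .], [X → . * T ;], [X → . f] }  — shift, reduce
  I3: { [T → f . ;] }  — shift
  I4: { [T → f ; .] }  — reduce
  I5: { [T → . d L b], [T → . d], [T → . f ;], [X → * . T ;] }  — shift
  I6: { [T → d L . b] }  — shift
  I7: { [L → T . f] }  — shift
  I8: { [L → X . X], [X → . * T ;], [X → . f] }  — shift
  I9: { [T → f . ;], [X → f .] }  — shift, reduce
  I10: { [L → X X .] }  — reduce
  I11: { [X → f .] }  — reduce
  I12: { [L → T f .] }  — reduce
  I13: { [T → d L b .] }  — reduce
  I14: { [X → * T . ;] }  — shift
  I15: { [X → * T ; .] }  — reduce

Conflict in state I2:
  Shift-reduce conflict between [T → d .] and [T → . d]
So the grammar is NOT LR(0).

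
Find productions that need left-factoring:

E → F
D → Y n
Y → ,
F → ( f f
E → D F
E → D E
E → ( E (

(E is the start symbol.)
Left-factoring is needed when two productions for the same non-terminal
share a common prefix on the right-hand side.

Productions for E:
  E → F
  E → D F
  E → D E
  E → ( E (

Found common prefix 'D' in productions for E

Answer: Yes, E has productions with common prefix 'D'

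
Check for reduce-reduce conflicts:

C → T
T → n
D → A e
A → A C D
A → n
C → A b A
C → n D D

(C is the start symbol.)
Yes — I4: [A → n .] vs [T → n .]

Augment with C' → C and build the canonical LR(0) collection (I0 = CLOSURE({[C' → . C]}), then GOTO on every symbol after a dot until no new states appear). It has 14 states:
  I0: { [A → . A C D], [A → . n], [C → . A b A], [C → . T], [C → . n D D], [C' → . C], [T → . n] }  — shift
  I1: { [A → . A C D], [A → . n], [A → A . C D], [C → . A b A], [C → . T], [C → . n D D], [C → A . b A], [T → . n] }  — shift
  I2: { [C' → C .] }  — accept
  I3: { [C → T .] }  — reduce
  I4: { [A → . A C D], [A → . n], [A → n .], [C → n . D D], [D → . A e], [T → n .] }  — shift, 2 reduces
  I5: { [A → . A C D], [A → . n], [A → A . C D], [C → . A b A], [C → . T], [C → . n D D], [D → A . e], [T → . n] }  — shift
  I6: { [A → . A C D], [A → . n], [C → n D . D], [D → . A e] }  — shift
  I7: { [A → n .] }  — reduce
  I8: { [C → n D D .] }  — reduce
  I9: { [A → . A C D], [A → . n], [A → A C . D], [D → . A e] }  — shift
  I10: { [D → A e .] }  — reduce
  I11: { [A → A C D .] }  — reduce
  I12: { [A → . A C D], [A → . n], [C → A b . A] }  — shift
  I13: { [A → . A C D], [A → . n], [A → A . C D], [C → . A b A], [C → . T], [C → . n D D], [C → A b A .], [T → . n] }  — shift, reduce

I4 contains complete items [A → n .], [T → n .] — reduce-reduce conflict.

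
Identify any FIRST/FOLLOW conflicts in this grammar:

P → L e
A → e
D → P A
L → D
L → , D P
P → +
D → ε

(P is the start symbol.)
A FIRST/FOLLOW conflict occurs when a non-terminal N has a nullable alternative N → β (β ⇒* ε) and another alternative N → α with FIRST(α) ∩ FOLLOW(N) ≠ ∅: on such a lookahead the parser cannot decide between expanding α and letting N vanish via β.

Nullable non-terminals: D, L.
FIRST sets used below: FIRST(P) = { '+', ',', 'e' }, FIRST(D) = { '+', ',', 'e', ε }

D: nullable alternative(s) D → ε; FOLLOW(D) = { '+', ',', 'e' }
  D → P A: FIRST \ {ε} = { '+', ',', 'e' } — overlaps FOLLOW(D) on { '+', ',', 'e' }: CONFLICT
  D → ε: FIRST \ {ε} = { } — this is the only nullable alternative, skip

L: nullable alternative(s) L → D; FOLLOW(L) = { 'e' }
  L → D: FIRST \ {ε} = { '+', ',', 'e' } — this is the only nullable alternative, skip
  L → , D P: FIRST \ {ε} = { ',' } — disjoint from FOLLOW(L)

A, P have no nullable alternative, so no FIRST/FOLLOW check is needed there.

So the grammar has 1 FIRST/FOLLOW conflict (marked CONFLICT above).

Answer: Yes. D → P A with FOLLOW(D) on { '+', ',', 'e' }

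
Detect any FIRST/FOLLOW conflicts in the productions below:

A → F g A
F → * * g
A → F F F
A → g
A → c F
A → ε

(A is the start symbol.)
No FIRST/FOLLOW conflicts.

A FIRST/FOLLOW conflict occurs when a non-terminal N has a nullable alternative N → β (β ⇒* ε) and another alternative N → α with FIRST(α) ∩ FOLLOW(N) ≠ ∅: on such a lookahead the parser cannot decide between expanding α and letting N vanish via β.

Nullable non-terminals: A.
FIRST sets used below: FIRST(F) = { '*' }

A: nullable alternative(s) A → ε; FOLLOW(A) = { $ }
  A → F g A: FIRST \ {ε} = { '*' } — disjoint from FOLLOW(A)
  A → F F F: FIRST \ {ε} = { '*' } — disjoint from FOLLOW(A)
  A → g: FIRST \ {ε} = { 'g' } — disjoint from FOLLOW(A)
  A → c F: FIRST \ {ε} = { 'c' } — disjoint from FOLLOW(A)
  A → ε: FIRST \ {ε} = { } — this is the only nullable alternative, skip

F has no nullable alternative, so no FIRST/FOLLOW check is needed there.

No FIRST/FOLLOW conflicts found.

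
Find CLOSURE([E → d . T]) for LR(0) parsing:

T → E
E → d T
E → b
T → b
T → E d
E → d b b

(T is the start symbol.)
{ [E → . b], [E → . d T], [E → . d b b], [E → d . T], [T → . E d], [T → . E], [T → . b] }

To compute CLOSURE, for each item [A → α.Bβ] where B is a non-terminal, add [B → .γ] for all productions B → γ; repeat for the newly added items until nothing changes.

Start with: [E → d . T]
  [E → d . T] has the dot before T: add [T → . E], [T → . b], [T → . E d]
  [T → . E] has the dot before E: add [E → . d T], [E → . b], [E → . d b b]
No further items can be added.

CLOSURE = { [E → . b], [E → . d T], [E → . d b b], [E → d . T], [T → . E d], [T → . E], [T → . b] }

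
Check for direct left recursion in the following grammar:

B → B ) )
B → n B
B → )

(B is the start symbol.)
Yes, B is left-recursive

Direct left recursion occurs when N → N α for some non-terminal N (the right-hand side begins with the left-hand side itself).

B → B ) ): LEFT RECURSIVE (starts with B)
B → n B: starts with n
B → ): starts with ')'

The grammar has direct left recursion on: B.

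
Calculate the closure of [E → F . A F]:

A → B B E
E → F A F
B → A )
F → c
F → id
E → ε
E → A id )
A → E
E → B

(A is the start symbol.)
Start with: [E → F . A F]
  [E → F . A F] has the dot before A: add [A → . B B E], [A → . E]
  [A → . B B E] has the dot before B: add [B → . A )]
  [A → . E] has the dot before E: add [E → . F A F], [E → .], [E → . A id )], [E → . B]
  [E → . F A F] has the dot before F: add [F → . c], [F → . id]
No further items can be added.

CLOSURE = { [A → . B B E], [A → . E], [B → . A )], [E → . A id )], [E → . B], [E → . F A F], [E → .], [E → F . A F], [F → . c], [F → . id] }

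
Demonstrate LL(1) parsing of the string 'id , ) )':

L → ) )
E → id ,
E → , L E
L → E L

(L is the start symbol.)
LL(1) parsing maintains a stack (initially the start symbol over $) and the input. At each step: if the stack top is a terminal, match it against the current input token; if it is a non-terminal N, replace it with the RHS of M[N, lookahead] (the unique production whose predict set contains the lookahead).

Stack is shown with the top on the left.

Stack     Input       Action
----------------------------
L $       id , ) ) $  output L → E L
E L $     id , ) ) $  output E → id ,
id , L $  id , ) ) $  match 'id'
, L $     , ) ) $     match ','
L $       ) ) $       output L → ) )
) ) $     ) ) $       match ')'
) $       ) $         match ')'
$         $           accept

The string is accepted.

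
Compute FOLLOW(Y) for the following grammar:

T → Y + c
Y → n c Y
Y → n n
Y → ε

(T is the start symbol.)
{ '+' }

To compute FOLLOW(Y), find every occurrence of Y on a right-hand side N → α Y β: add FIRST(β) \ {ε}, and if β is empty or nullable also add FOLLOW(N). Iterate to a fixed point.

In T → Y + c: Y is followed by '+' c, add FIRST('+' c) \ {ε} = { '+' }
In Y → n c Y: Y is at the end; this adds FOLLOW(Y) to itself — nothing new

Taking the union: FOLLOW(Y) = { '+' }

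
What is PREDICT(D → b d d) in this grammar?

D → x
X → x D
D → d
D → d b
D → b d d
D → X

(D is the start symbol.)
PREDICT(D → b d d) = (FIRST(RHS) \ {ε}) ∪ (FOLLOW(D) if ε ∈ FIRST(RHS), i.e. RHS ⇒* ε)
FIRST(b d d) = { 'b' }
ε ∉ FIRST(b d d), so FOLLOW(D) is not added.
PREDICT(D → b d d) = { 'b' }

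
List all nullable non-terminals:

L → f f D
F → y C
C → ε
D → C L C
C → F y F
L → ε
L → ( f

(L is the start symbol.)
ε-productions: C → ε, L → ε
So C, L are immediately nullable.
D → C L C: every symbol on the right is nullable, so D is nullable too.
No further non-terminal can be added: every production for the remaining non-terminals contains a terminal or a non-nullable non-terminal.
Nullable = { 'C', 'D', 'L' }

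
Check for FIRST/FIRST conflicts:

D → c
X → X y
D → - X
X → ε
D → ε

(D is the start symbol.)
FIRST sets of the non-terminals at (or reachable through a nullable prefix from) the front of some alternative:
  FIRST(X) = { 'y', ε }

Productions for D:
  D → c: FIRST = { 'c' }
  D → - X: FIRST = { '-' }
  D → ε: FIRST = { ε }
Productions for X:
  X → X y: FIRST = { 'y' }
  X → ε: FIRST = { ε }

All alternatives of each non-terminal have pairwise disjoint FIRST sets.

Answer: No FIRST/FIRST conflicts.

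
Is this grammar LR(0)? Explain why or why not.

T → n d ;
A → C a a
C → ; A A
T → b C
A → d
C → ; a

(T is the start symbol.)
Yes, the grammar is LR(0)

A grammar is LR(0) if no state in the canonical LR(0) collection has:
  - both a shift item (dot before a terminal) and a complete item (shift-reduce conflict), or
  - two or more complete items (reduce-reduce conflict; the accept item [T' → T .] counts as a complete item here).

Augment with T' → T and build the canonical LR(0) collection (I0 = CLOSURE({[T' → . T]}), then GOTO on every symbol after a dot until no new states appear). It has 15 states:
  I0: { [T → . b C], [T → . n d ;], [T' → . T] }  — shift
  I1: { [T' → T .] }  — accept
  I2: { [C → . ; A A], [C → . ; a], [T → b . C] }  — shift
  I3: { [T → n . d ;] }  — shift
  I4: { [T → n d . ;] }  — shift
  I5: { [T → n d ; .] }  — reduce
  I6: { [A → . C a a], [A → . d], [C → . ; A A], [C → . ; a], [C → ; . A A], [C → ; . a] }  — shift
  I7: { [T → b C .] }  — reduce
  I8: { [A → . C a a], [A → . d], [C → . ; A A], [C → . ; a], [C → ; A . A] }  — shift
  I9: { [A → C . a a] }  — shift
  I10: { [C → ; a .] }  — reduce
  I11: { [A → d .] }  — reduce
  I12: { [A → C a . a] }  — shift
  I13: { [A → C a a .] }  — reduce
  I14: { [C → ; A A .] }  — reduce

Every state is either a pure shift/goto state or contains exactly one complete item and nothing to shift — no conflicts. The grammar is LR(0).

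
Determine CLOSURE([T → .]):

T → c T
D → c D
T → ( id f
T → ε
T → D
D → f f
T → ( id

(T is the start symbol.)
Start with: [T → .]
The dot is at the end, so nothing is added.

CLOSURE = { [T → .] }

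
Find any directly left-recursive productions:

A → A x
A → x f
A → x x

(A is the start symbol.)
Yes, A is left-recursive

A → A x: LEFT RECURSIVE (starts with A)
A → x f: starts with x
A → x x: starts with x

The grammar has direct left recursion on: A.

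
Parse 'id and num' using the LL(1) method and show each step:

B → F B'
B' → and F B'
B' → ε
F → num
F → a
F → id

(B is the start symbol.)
Stack is shown with the top on the left.

Stack       Input         Action
--------------------------------
B $         id and num $  output B → F B'
F B' $      id and num $  output F → id
id B' $     id and num $  match 'id'
B' $        and num $     output B' → and F B'
and F B' $  and num $     match 'and'
F B' $      num $         output F → num
num B' $    num $         match 'num'
B' $        $             output B' → ε
$           $             accept

The string is accepted.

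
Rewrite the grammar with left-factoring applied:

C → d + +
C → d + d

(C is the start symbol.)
C → d + C'
C' → +
C' → d

Left-factoring transforms A → αβ₁ | αβ₂ into A → αA' and A' → β₁ | β₂
(α is the longest common prefix among the alternatives). Repeat until
no nonterminal has two alternatives with a common prefix.

Round 1: C has alternatives sharing prefix 'd +'. Introduce C': C → d + C'
  Add: C' → +
  Add: C' → d

No remaining common prefixes — done.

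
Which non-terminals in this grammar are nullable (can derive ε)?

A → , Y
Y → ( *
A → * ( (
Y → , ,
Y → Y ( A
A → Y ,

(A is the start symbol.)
None

There are no ε-productions, so no non-terminal can derive ε.
No non-terminals are nullable.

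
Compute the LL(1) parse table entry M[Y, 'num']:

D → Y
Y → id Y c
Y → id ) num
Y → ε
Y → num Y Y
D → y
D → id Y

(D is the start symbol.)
To find M[Y, 'num'], we find productions for Y where 'num' is in the predict set (PREDICT(N → α) = (FIRST(α) \ {ε}) ∪ (FOLLOW(N) if α ⇒* ε)).

Relevant sets:
  FOLLOW(Y) = { $, 'c', 'id', 'num' }

Y → id Y c: PREDICT = { 'id' }
Y → id ) num: PREDICT = { 'id' }
Y → ε: PREDICT = { $, 'c', 'id', 'num' }
  'num' is in predict set, so this production goes in M[Y, 'num']
Y → num Y Y: PREDICT = { 'num' }
  'num' is in predict set, so this production goes in M[Y, 'num']

M[Y, 'num'] = Y → ε, Y → num Y Y  (a multiply-defined cell — the grammar is not LL(1))

Answer: Y → ε, Y → num Y Y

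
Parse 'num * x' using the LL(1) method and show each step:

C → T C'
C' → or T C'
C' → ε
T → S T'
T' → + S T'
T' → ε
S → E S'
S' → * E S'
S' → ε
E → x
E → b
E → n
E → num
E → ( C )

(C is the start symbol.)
LL(1) parsing maintains a stack (initially the start symbol over $) and the input. At each step: if the stack top is a terminal, match it against the current input token; if it is a non-terminal N, replace it with the RHS of M[N, lookahead] (the unique production whose predict set contains the lookahead).

Stack is shown with the top on the left.

Stack           Input      Action
---------------------------------
C $             num * x $  output C → T C'
T C' $          num * x $  output T → S T'
S T' C' $       num * x $  output S → E S'
E S' T' C' $    num * x $  output E → num
num S' T' C' $  num * x $  match 'num'
S' T' C' $      * x $      output S' → * E S'
* E S' T' C' $  * x $      match '*'
E S' T' C' $    x $        output E → x
x S' T' C' $    x $        match 'x'
S' T' C' $      $          output S' → ε
T' C' $         $          output T' → ε
C' $            $          output C' → ε
$               $          accept

The string is accepted.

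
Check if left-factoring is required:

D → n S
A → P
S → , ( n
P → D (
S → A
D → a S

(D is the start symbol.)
Left-factoring is needed when two productions for the same non-terminal
share a common prefix on the right-hand side.

Productions for D:
  D → n S
  D → a S
Productions for S:
  S → , ( n
  S → A

No common prefixes found.

Answer: No, left-factoring is not needed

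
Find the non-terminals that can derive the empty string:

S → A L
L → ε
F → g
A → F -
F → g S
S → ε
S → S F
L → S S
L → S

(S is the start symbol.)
A non-terminal is nullable if it can derive ε (the empty string): either it has an ε-production, or it has a production whose right-hand side consists entirely of nullable non-terminals.

ε-productions: L → ε, S → ε
So L, S are immediately nullable.
No further non-terminal can be added: every production for the remaining non-terminals contains a terminal or a non-nullable non-terminal.
Nullable = { 'L', 'S' }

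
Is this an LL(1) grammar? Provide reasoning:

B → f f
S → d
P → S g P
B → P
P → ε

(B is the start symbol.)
A grammar is LL(1) if for each non-terminal N with multiple productions, the predict sets of those productions are pairwise disjoint, where PREDICT(N → α) = (FIRST(α) \ {ε}) ∪ (FOLLOW(N) if α ⇒* ε).

Relevant sets:
  FIRST(P) = { 'd', ε }
  FIRST(S) = { 'd' }
  FOLLOW(B) = { $ }
  FOLLOW(P) = { $ }

For B:
  PREDICT(B → f f) = { 'f' }
  PREDICT(B → P) = { $, 'd' }
For P:
  PREDICT(P → S g P) = { 'd' }
  PREDICT(P → ε) = { $ }
S has a single production, so nothing to check there.

All predict sets are disjoint. The grammar IS LL(1).

Answer: Yes, the grammar is LL(1).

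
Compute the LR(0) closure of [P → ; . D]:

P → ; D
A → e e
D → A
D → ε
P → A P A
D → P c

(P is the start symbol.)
Start with: [P → ; . D]
  [P → ; . D] has the dot before D: add [D → . A], [D → .], [D → . P c]
  [D → . A] has the dot before A: add [A → . e e]
  [D → . P c] has the dot before P: add [P → . ; D], [P → . A P A]
No further items can be added.

CLOSURE = { [A → . e e], [D → . A], [D → . P c], [D → .], [P → . ; D], [P → . A P A], [P → ; . D] }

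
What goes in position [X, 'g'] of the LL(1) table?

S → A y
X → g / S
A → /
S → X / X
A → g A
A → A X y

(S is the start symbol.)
X → g / S

To find M[X, 'g'], we find productions for X where 'g' is in the predict set (PREDICT(N → α) = (FIRST(α) \ {ε}) ∪ (FOLLOW(N) if α ⇒* ε)).

X → g / S: PREDICT = { 'g' }
  'g' is in predict set, so this production goes in M[X, 'g']

M[X, 'g'] = X → g / S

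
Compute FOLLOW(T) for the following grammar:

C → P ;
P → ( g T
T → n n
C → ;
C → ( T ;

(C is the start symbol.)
{ ';' }

In P → ( g T: T is at the end, add FOLLOW(P)
In C → ( T ;: T is followed by ';', add FIRST(';') \ {ε} = { ';' }

The FOLLOW sets referred to above (computed the same way, to a fixed point):
  FOLLOW(P) = { ';' }

Taking the union: FOLLOW(T) = { ';' }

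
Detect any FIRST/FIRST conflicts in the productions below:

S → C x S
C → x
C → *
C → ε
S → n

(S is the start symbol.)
No FIRST/FIRST conflicts.

FIRST sets of the non-terminals at (or reachable through a nullable prefix from) the front of some alternative:
  FIRST(C) = { '*', 'x', ε }

Productions for S:
  S → C x S: FIRST = { '*', 'x' }
  S → n: FIRST = { 'n' }
Productions for C:
  C → x: FIRST = { 'x' }
  C → *: FIRST = { '*' }
  C → ε: FIRST = { ε }

All alternatives of each non-terminal have pairwise disjoint FIRST sets.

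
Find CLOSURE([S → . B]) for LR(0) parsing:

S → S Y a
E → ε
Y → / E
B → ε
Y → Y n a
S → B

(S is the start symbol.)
{ [B → .], [S → . B] }

Start with: [S → . B]
  [S → . B] has the dot before B: add [B → .]
No further items can be added.

CLOSURE = { [B → .], [S → . B] }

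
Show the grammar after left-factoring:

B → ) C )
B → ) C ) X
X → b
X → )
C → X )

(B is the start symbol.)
B → ) C ) B'
B' → ε
B' → X
X → b
X → )
C → X )

Left-factoring transforms A → αβ₁ | αβ₂ into A → αA' and A' → β₁ | β₂
(α is the longest common prefix among the alternatives). Repeat until
no nonterminal has two alternatives with a common prefix.

Round 1: B has alternatives sharing prefix ') C )'. Introduce B': B → ) C ) B'
  Add: B' → ε
  Add: B' → X

No remaining common prefixes — done.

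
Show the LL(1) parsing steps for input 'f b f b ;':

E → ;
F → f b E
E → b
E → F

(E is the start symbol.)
Stack is shown with the top on the left.

Stack    Input        Action
----------------------------
E $      f b f b ; $  output E → F
F $      f b f b ; $  output F → f b E
f b E $  f b f b ; $  match 'f'
b E $    b f b ; $    match 'b'
E $      f b ; $      output E → F
F $      f b ; $      output F → f b E
f b E $  f b ; $      match 'f'
b E $    b ; $        match 'b'
E $      ; $          output E → ;
; $      ; $          match ';'
$        $            accept

The string is accepted.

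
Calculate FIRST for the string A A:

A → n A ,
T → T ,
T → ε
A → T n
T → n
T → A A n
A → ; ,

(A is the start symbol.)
{ ',', ';', 'n' }

FIRST sets of the non-terminals involved (from the grammar, by fixed-point iteration):
  FIRST(A) = { ',', ';', 'n' }

To compute FIRST(A A), process the symbols left to right:
Symbol A is a non-terminal. Add FIRST(A) \ {ε} = { ',', ';', 'n' }
A is not nullable (ε ∉ FIRST(A)), so stop here.
FIRST(A A) = { ',', ';', 'n' }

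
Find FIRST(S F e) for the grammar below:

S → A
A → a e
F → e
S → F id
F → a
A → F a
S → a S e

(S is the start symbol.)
{ 'a', 'e' }

FIRST sets of the non-terminals involved (from the grammar, by fixed-point iteration):
  FIRST(S) = { 'a', 'e' }

To compute FIRST(S F e), process the symbols left to right:
Symbol S is a non-terminal. Add FIRST(S) \ {ε} = { 'a', 'e' }
S is not nullable (ε ∉ FIRST(S)), so stop here.
FIRST(S F e) = { 'a', 'e' }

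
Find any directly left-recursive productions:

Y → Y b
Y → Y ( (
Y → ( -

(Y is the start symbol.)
Yes, Y is left-recursive

Y → Y b: LEFT RECURSIVE (starts with Y)
Y → Y ( (: LEFT RECURSIVE (starts with Y)
Y → ( -: starts with '('

The grammar has direct left recursion on: Y.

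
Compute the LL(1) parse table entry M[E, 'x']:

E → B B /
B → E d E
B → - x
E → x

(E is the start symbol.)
E → B B /, E → x

To find M[E, 'x'], we find productions for E where 'x' is in the predict set (PREDICT(N → α) = (FIRST(α) \ {ε}) ∪ (FOLLOW(N) if α ⇒* ε)).

Relevant sets:
  FIRST(B) = { '-', 'x' }

E → B B /: PREDICT = { '-', 'x' }
  'x' is in predict set, so this production goes in M[E, 'x']
E → x: PREDICT = { 'x' }
  'x' is in predict set, so this production goes in M[E, 'x']

M[E, 'x'] = E → B B /, E → x  (a multiply-defined cell — the grammar is not LL(1))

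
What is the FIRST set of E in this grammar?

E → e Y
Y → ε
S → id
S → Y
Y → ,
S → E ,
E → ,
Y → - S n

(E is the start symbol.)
To compute FIRST(E), examine every production with E on the left-hand side, reading each right-hand side left to right until a non-nullable symbol is reached.

From E → e Y:
  - e is a terminal: add 'e' and stop
From E → ,:
  - ',' is a terminal: add ',' and stop

Collecting: FIRST(E) = { ',', 'e' }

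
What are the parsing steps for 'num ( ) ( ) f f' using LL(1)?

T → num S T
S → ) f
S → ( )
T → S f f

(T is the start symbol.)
Stack is shown with the top on the left.

Stack      Input              Action
------------------------------------
T $        num ( ) ( ) f f $  output T → num S T
num S T $  num ( ) ( ) f f $  match 'num'
S T $      ( ) ( ) f f $      output S → ( )
( ) T $    ( ) ( ) f f $      match '('
) T $      ) ( ) f f $        match ')'
T $        ( ) f f $          output T → S f f
S f f $    ( ) f f $          output S → ( )
( ) f f $  ( ) f f $          match '('
) f f $    ) f f $            match ')'
f f $      f f $              match 'f'
f $        f $                match 'f'
$          $                  accept

The string is accepted.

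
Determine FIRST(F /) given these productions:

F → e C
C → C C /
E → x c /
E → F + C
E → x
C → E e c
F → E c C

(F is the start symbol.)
{ 'e', 'x' }

FIRST sets of the non-terminals involved (from the grammar, by fixed-point iteration):
  FIRST(F) = { 'e', 'x' }

To compute FIRST(F /), process the symbols left to right:
Symbol F is a non-terminal. Add FIRST(F) \ {ε} = { 'e', 'x' }
F is not nullable (ε ∉ FIRST(F)), so stop here.
FIRST(F /) = { 'e', 'x' }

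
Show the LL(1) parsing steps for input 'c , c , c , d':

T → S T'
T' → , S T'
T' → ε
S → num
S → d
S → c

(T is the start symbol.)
Stack is shown with the top on the left.

Stack     Input            Action
---------------------------------
T $       c , c , c , d $  output T → S T'
S T' $    c , c , c , d $  output S → c
c T' $    c , c , c , d $  match 'c'
T' $      , c , c , d $    output T' → , S T'
, S T' $  , c , c , d $    match ','
S T' $    c , c , d $      output S → c
c T' $    c , c , d $      match 'c'
T' $      , c , d $        output T' → , S T'
, S T' $  , c , d $        match ','
S T' $    c , d $          output S → c
c T' $    c , d $          match 'c'
T' $      , d $            output T' → , S T'
, S T' $  , d $            match ','
S T' $    d $              output S → d
d T' $    d $              match 'd'
T' $      $                output T' → ε
$         $                accept

The string is accepted.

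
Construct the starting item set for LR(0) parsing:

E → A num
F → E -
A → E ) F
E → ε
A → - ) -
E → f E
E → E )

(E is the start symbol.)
{ [A → . - ) -], [A → . E ) F], [E → . A num], [E → . E )], [E → . f E], [E → .], [E' → . E] }

First, augment the grammar with E' → E
I₀ = CLOSURE({ [E' → . E] }):
  [E' → . E] has the dot before E: add [E → . A num], [E → .], [E → . f E], [E → . E )]
  [E → . A num] has the dot before A: add [A → . E ) F], [A → . - ) -]
No further items can be added.

I₀ = { [A → . - ) -], [A → . E ) F], [E → . A num], [E → . E )], [E → . f E], [E → .], [E' → . E] }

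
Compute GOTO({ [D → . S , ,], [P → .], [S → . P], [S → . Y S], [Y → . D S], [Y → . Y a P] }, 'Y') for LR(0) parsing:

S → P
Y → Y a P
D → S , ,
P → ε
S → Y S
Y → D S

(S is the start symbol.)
{ [D → . S , ,], [P → .], [S → . P], [S → . Y S], [S → Y . S], [Y → . D S], [Y → . Y a P], [Y → Y . a P] }

GOTO(I, 'Y') = CLOSURE({ [A → αX.β] : [A → α.Xβ] ∈ I, X = 'Y' })

Items with dot before 'Y', with the dot advanced:
  [S → . Y S] → [S → Y . S]
  [Y → . Y a P] → [Y → Y . a P]
Closure of the advanced items:
  [S → Y . S] has the dot before S: add [S → . P], [S → . Y S]
  [S → . P] has the dot before P: add [P → .]
  [S → . Y S] has the dot before Y: add [Y → . Y a P], [Y → . D S]
  [Y → . D S] has the dot before D: add [D → . S , ,]

GOTO = { [D → . S , ,], [P → .], [S → . P], [S → . Y S], [S → Y . S], [Y → . D S], [Y → . Y a P], [Y → Y . a P] }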